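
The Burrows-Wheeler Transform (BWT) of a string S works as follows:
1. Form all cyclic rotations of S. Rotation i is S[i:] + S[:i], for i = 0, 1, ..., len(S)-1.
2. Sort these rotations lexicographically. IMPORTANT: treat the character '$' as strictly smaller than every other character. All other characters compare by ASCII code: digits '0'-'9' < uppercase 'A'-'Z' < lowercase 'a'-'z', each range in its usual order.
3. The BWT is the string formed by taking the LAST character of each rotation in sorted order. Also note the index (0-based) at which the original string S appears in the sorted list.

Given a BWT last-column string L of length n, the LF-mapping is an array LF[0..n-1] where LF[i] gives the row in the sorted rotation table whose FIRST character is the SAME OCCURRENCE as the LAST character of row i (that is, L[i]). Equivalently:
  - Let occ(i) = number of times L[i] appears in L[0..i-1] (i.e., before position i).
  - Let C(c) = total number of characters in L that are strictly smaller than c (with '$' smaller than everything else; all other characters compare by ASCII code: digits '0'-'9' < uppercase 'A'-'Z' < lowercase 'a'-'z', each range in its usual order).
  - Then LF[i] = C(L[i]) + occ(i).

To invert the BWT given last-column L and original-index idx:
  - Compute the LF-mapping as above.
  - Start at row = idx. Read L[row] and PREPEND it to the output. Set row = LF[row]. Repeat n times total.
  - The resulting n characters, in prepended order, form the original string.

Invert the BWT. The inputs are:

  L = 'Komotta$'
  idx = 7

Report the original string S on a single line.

LF mapping: 1 4 3 5 6 7 2 0
Walk LF starting at row 7, prepending L[row]:
  step 1: row=7, L[7]='$', prepend. Next row=LF[7]=0
  step 2: row=0, L[0]='K', prepend. Next row=LF[0]=1
  step 3: row=1, L[1]='o', prepend. Next row=LF[1]=4
  step 4: row=4, L[4]='t', prepend. Next row=LF[4]=6
  step 5: row=6, L[6]='a', prepend. Next row=LF[6]=2
  step 6: row=2, L[2]='m', prepend. Next row=LF[2]=3
  step 7: row=3, L[3]='o', prepend. Next row=LF[3]=5
  step 8: row=5, L[5]='t', prepend. Next row=LF[5]=7
Reversed output: tomatoK$

Answer: tomatoK$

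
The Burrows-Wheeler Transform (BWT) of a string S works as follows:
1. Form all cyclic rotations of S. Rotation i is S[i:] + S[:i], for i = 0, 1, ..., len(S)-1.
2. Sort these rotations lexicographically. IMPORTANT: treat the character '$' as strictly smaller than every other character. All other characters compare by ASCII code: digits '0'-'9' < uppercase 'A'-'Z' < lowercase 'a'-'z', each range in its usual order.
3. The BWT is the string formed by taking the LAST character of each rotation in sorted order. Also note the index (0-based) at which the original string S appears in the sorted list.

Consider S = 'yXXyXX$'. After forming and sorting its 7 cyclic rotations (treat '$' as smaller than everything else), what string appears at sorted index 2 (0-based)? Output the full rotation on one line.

Answer: XX$yXXy

Derivation:
All 7 rotations (rotation i = S[i:]+S[:i]):
  rot[0] = yXXyXX$
  rot[1] = XXyXX$y
  rot[2] = XyXX$yX
  rot[3] = yXX$yXX
  rot[4] = XX$yXXy
  rot[5] = X$yXXyX
  rot[6] = $yXXyXX
Sorted (with $ < everything):
  sorted[0] = $yXXyXX
  sorted[1] = X$yXXyX
  sorted[2] = XX$yXXy
  sorted[3] = XXyXX$y
  sorted[4] = XyXX$yX
  sorted[5] = yXX$yXX
  sorted[6] = yXXyXX$
sorted[2] = XX$yXXy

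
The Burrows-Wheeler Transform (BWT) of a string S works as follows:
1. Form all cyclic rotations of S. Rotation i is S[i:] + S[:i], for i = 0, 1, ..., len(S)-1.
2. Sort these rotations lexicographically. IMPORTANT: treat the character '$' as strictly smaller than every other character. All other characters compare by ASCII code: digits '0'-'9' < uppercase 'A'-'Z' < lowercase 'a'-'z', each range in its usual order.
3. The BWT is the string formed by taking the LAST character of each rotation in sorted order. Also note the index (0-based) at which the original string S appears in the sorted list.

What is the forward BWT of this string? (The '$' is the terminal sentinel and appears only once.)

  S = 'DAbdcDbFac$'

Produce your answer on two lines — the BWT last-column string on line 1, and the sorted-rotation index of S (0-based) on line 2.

Answer: cD$cbFDAadb
2

Derivation:
All 11 rotations (rotation i = S[i:]+S[:i]):
  rot[0] = DAbdcDbFac$
  rot[1] = AbdcDbFac$D
  rot[2] = bdcDbFac$DA
  rot[3] = dcDbFac$DAb
  rot[4] = cDbFac$DAbd
  rot[5] = DbFac$DAbdc
  rot[6] = bFac$DAbdcD
  rot[7] = Fac$DAbdcDb
  rot[8] = ac$DAbdcDbF
  rot[9] = c$DAbdcDbFa
  rot[10] = $DAbdcDbFac
Sorted (with $ < everything):
  sorted[0] = $DAbdcDbFac  (last char: 'c')
  sorted[1] = AbdcDbFac$D  (last char: 'D')
  sorted[2] = DAbdcDbFac$  (last char: '$')
  sorted[3] = DbFac$DAbdc  (last char: 'c')
  sorted[4] = Fac$DAbdcDb  (last char: 'b')
  sorted[5] = ac$DAbdcDbF  (last char: 'F')
  sorted[6] = bFac$DAbdcD  (last char: 'D')
  sorted[7] = bdcDbFac$DA  (last char: 'A')
  sorted[8] = c$DAbdcDbFa  (last char: 'a')
  sorted[9] = cDbFac$DAbd  (last char: 'd')
  sorted[10] = dcDbFac$DAb  (last char: 'b')
Last column: cD$cbFDAadb
Original string S is at sorted index 2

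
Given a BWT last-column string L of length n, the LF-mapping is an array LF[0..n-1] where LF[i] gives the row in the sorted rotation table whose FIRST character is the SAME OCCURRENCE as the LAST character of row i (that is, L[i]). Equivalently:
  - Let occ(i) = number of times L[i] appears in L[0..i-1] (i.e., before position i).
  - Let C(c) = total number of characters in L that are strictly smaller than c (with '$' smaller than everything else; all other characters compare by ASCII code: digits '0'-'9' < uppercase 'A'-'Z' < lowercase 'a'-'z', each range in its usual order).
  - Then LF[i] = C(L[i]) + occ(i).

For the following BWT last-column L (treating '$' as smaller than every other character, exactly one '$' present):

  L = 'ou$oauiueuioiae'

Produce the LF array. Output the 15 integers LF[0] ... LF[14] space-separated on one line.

Answer: 8 11 0 9 1 12 5 13 3 14 6 10 7 2 4

Derivation:
Char counts: '$':1, 'a':2, 'e':2, 'i':3, 'o':3, 'u':4
C (first-col start): C('$')=0, C('a')=1, C('e')=3, C('i')=5, C('o')=8, C('u')=11
L[0]='o': occ=0, LF[0]=C('o')+0=8+0=8
L[1]='u': occ=0, LF[1]=C('u')+0=11+0=11
L[2]='$': occ=0, LF[2]=C('$')+0=0+0=0
L[3]='o': occ=1, LF[3]=C('o')+1=8+1=9
L[4]='a': occ=0, LF[4]=C('a')+0=1+0=1
L[5]='u': occ=1, LF[5]=C('u')+1=11+1=12
L[6]='i': occ=0, LF[6]=C('i')+0=5+0=5
L[7]='u': occ=2, LF[7]=C('u')+2=11+2=13
L[8]='e': occ=0, LF[8]=C('e')+0=3+0=3
L[9]='u': occ=3, LF[9]=C('u')+3=11+3=14
L[10]='i': occ=1, LF[10]=C('i')+1=5+1=6
L[11]='o': occ=2, LF[11]=C('o')+2=8+2=10
L[12]='i': occ=2, LF[12]=C('i')+2=5+2=7
L[13]='a': occ=1, LF[13]=C('a')+1=1+1=2
L[14]='e': occ=1, LF[14]=C('e')+1=3+1=4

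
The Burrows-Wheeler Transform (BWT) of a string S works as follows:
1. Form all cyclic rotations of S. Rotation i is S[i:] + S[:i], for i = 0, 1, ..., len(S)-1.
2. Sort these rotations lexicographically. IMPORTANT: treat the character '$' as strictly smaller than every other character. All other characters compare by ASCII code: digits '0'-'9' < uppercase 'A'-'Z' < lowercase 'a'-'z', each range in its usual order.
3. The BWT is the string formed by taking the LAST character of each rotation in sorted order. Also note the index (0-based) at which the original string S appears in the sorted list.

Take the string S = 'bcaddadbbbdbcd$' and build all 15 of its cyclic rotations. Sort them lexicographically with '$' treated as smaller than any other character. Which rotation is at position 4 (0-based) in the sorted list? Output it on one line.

All 15 rotations (rotation i = S[i:]+S[:i]):
  rot[0] = bcaddadbbbdbcd$
  rot[1] = caddadbbbdbcd$b
  rot[2] = addadbbbdbcd$bc
  rot[3] = ddadbbbdbcd$bca
  rot[4] = dadbbbdbcd$bcad
  rot[5] = adbbbdbcd$bcadd
  rot[6] = dbbbdbcd$bcadda
  rot[7] = bbbdbcd$bcaddad
  rot[8] = bbdbcd$bcaddadb
  rot[9] = bdbcd$bcaddadbb
  rot[10] = dbcd$bcaddadbbb
  rot[11] = bcd$bcaddadbbbd
  rot[12] = cd$bcaddadbbbdb
  rot[13] = d$bcaddadbbbdbc
  rot[14] = $bcaddadbbbdbcd
Sorted (with $ < everything):
  sorted[0] = $bcaddadbbbdbcd
  sorted[1] = adbbbdbcd$bcadd
  sorted[2] = addadbbbdbcd$bc
  sorted[3] = bbbdbcd$bcaddad
  sorted[4] = bbdbcd$bcaddadb
  sorted[5] = bcaddadbbbdbcd$
  sorted[6] = bcd$bcaddadbbbd
  sorted[7] = bdbcd$bcaddadbb
  sorted[8] = caddadbbbdbcd$b
  sorted[9] = cd$bcaddadbbbdb
  sorted[10] = d$bcaddadbbbdbc
  sorted[11] = dadbbbdbcd$bcad
  sorted[12] = dbbbdbcd$bcadda
  sorted[13] = dbcd$bcaddadbbb
  sorted[14] = ddadbbbdbcd$bca
sorted[4] = bbdbcd$bcaddadb

Answer: bbdbcd$bcaddadb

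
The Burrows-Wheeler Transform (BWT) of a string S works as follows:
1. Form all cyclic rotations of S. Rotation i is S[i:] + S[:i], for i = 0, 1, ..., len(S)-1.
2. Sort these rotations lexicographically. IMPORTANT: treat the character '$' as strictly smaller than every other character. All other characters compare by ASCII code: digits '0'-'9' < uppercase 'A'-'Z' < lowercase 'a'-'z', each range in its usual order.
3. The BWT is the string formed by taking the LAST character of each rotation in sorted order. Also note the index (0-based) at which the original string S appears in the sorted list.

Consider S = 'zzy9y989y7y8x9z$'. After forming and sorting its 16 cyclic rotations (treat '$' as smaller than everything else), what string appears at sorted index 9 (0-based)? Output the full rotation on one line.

All 16 rotations (rotation i = S[i:]+S[:i]):
  rot[0] = zzy9y989y7y8x9z$
  rot[1] = zy9y989y7y8x9z$z
  rot[2] = y9y989y7y8x9z$zz
  rot[3] = 9y989y7y8x9z$zzy
  rot[4] = y989y7y8x9z$zzy9
  rot[5] = 989y7y8x9z$zzy9y
  rot[6] = 89y7y8x9z$zzy9y9
  rot[7] = 9y7y8x9z$zzy9y98
  rot[8] = y7y8x9z$zzy9y989
  rot[9] = 7y8x9z$zzy9y989y
  rot[10] = y8x9z$zzy9y989y7
  rot[11] = 8x9z$zzy9y989y7y
  rot[12] = x9z$zzy9y989y7y8
  rot[13] = 9z$zzy9y989y7y8x
  rot[14] = z$zzy9y989y7y8x9
  rot[15] = $zzy9y989y7y8x9z
Sorted (with $ < everything):
  sorted[0] = $zzy9y989y7y8x9z
  sorted[1] = 7y8x9z$zzy9y989y
  sorted[2] = 89y7y8x9z$zzy9y9
  sorted[3] = 8x9z$zzy9y989y7y
  sorted[4] = 989y7y8x9z$zzy9y
  sorted[5] = 9y7y8x9z$zzy9y98
  sorted[6] = 9y989y7y8x9z$zzy
  sorted[7] = 9z$zzy9y989y7y8x
  sorted[8] = x9z$zzy9y989y7y8
  sorted[9] = y7y8x9z$zzy9y989
  sorted[10] = y8x9z$zzy9y989y7
  sorted[11] = y989y7y8x9z$zzy9
  sorted[12] = y9y989y7y8x9z$zz
  sorted[13] = z$zzy9y989y7y8x9
  sorted[14] = zy9y989y7y8x9z$z
  sorted[15] = zzy9y989y7y8x9z$
sorted[9] = y7y8x9z$zzy9y989

Answer: y7y8x9z$zzy9y989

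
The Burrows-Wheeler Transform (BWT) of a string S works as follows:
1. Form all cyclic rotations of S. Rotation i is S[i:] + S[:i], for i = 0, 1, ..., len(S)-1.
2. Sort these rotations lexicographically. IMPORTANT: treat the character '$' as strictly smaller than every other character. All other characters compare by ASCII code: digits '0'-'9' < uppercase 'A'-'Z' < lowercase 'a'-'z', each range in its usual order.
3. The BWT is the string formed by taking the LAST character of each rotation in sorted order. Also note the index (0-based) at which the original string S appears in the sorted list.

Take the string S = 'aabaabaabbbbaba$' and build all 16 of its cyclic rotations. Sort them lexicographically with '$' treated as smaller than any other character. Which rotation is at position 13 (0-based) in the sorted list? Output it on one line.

All 16 rotations (rotation i = S[i:]+S[:i]):
  rot[0] = aabaabaabbbbaba$
  rot[1] = abaabaabbbbaba$a
  rot[2] = baabaabbbbaba$aa
  rot[3] = aabaabbbbaba$aab
  rot[4] = abaabbbbaba$aaba
  rot[5] = baabbbbaba$aabaa
  rot[6] = aabbbbaba$aabaab
  rot[7] = abbbbaba$aabaaba
  rot[8] = bbbbaba$aabaabaa
  rot[9] = bbbaba$aabaabaab
  rot[10] = bbaba$aabaabaabb
  rot[11] = baba$aabaabaabbb
  rot[12] = aba$aabaabaabbbb
  rot[13] = ba$aabaabaabbbba
  rot[14] = a$aabaabaabbbbab
  rot[15] = $aabaabaabbbbaba
Sorted (with $ < everything):
  sorted[0] = $aabaabaabbbbaba
  sorted[1] = a$aabaabaabbbbab
  sorted[2] = aabaabaabbbbaba$
  sorted[3] = aabaabbbbaba$aab
  sorted[4] = aabbbbaba$aabaab
  sorted[5] = aba$aabaabaabbbb
  sorted[6] = abaabaabbbbaba$a
  sorted[7] = abaabbbbaba$aaba
  sorted[8] = abbbbaba$aabaaba
  sorted[9] = ba$aabaabaabbbba
  sorted[10] = baabaabbbbaba$aa
  sorted[11] = baabbbbaba$aabaa
  sorted[12] = baba$aabaabaabbb
  sorted[13] = bbaba$aabaabaabb
  sorted[14] = bbbaba$aabaabaab
  sorted[15] = bbbbaba$aabaabaa
sorted[13] = bbaba$aabaabaabb

Answer: bbaba$aabaabaabb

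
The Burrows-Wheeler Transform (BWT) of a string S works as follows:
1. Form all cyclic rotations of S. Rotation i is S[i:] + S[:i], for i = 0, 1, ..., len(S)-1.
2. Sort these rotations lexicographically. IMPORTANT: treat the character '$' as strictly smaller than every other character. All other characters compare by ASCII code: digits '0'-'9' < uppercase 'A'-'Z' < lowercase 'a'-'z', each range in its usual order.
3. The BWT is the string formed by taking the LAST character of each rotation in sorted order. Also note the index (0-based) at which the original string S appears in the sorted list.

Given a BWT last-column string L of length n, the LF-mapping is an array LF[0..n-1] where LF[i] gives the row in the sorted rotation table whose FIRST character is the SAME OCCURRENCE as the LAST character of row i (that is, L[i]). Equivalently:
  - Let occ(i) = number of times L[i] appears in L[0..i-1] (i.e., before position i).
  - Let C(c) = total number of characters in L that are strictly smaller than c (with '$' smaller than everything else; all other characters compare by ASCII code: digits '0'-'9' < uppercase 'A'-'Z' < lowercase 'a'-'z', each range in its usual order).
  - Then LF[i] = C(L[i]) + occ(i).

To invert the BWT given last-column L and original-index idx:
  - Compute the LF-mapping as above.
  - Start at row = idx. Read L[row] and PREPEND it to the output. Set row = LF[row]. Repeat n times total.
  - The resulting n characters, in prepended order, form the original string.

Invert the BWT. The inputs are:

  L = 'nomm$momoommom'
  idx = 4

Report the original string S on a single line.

Answer: mmooommmmomon$

Derivation:
LF mapping: 8 9 1 2 0 3 10 4 11 12 5 6 13 7
Walk LF starting at row 4, prepending L[row]:
  step 1: row=4, L[4]='$', prepend. Next row=LF[4]=0
  step 2: row=0, L[0]='n', prepend. Next row=LF[0]=8
  step 3: row=8, L[8]='o', prepend. Next row=LF[8]=11
  step 4: row=11, L[11]='m', prepend. Next row=LF[11]=6
  step 5: row=6, L[6]='o', prepend. Next row=LF[6]=10
  step 6: row=10, L[10]='m', prepend. Next row=LF[10]=5
  step 7: row=5, L[5]='m', prepend. Next row=LF[5]=3
  step 8: row=3, L[3]='m', prepend. Next row=LF[3]=2
  step 9: row=2, L[2]='m', prepend. Next row=LF[2]=1
  step 10: row=1, L[1]='o', prepend. Next row=LF[1]=9
  step 11: row=9, L[9]='o', prepend. Next row=LF[9]=12
  step 12: row=12, L[12]='o', prepend. Next row=LF[12]=13
  step 13: row=13, L[13]='m', prepend. Next row=LF[13]=7
  step 14: row=7, L[7]='m', prepend. Next row=LF[7]=4
Reversed output: mmooommmmomon$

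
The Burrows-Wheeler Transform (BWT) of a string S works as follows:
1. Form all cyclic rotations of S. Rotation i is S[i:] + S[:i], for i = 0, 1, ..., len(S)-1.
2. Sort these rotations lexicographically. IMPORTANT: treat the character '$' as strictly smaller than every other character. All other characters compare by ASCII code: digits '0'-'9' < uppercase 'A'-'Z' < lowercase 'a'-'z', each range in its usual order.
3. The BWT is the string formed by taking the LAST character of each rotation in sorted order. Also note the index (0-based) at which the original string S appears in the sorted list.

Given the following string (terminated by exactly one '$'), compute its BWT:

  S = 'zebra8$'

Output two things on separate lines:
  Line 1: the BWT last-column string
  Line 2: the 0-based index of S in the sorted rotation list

Answer: 8arezb$
6

Derivation:
All 7 rotations (rotation i = S[i:]+S[:i]):
  rot[0] = zebra8$
  rot[1] = ebra8$z
  rot[2] = bra8$ze
  rot[3] = ra8$zeb
  rot[4] = a8$zebr
  rot[5] = 8$zebra
  rot[6] = $zebra8
Sorted (with $ < everything):
  sorted[0] = $zebra8  (last char: '8')
  sorted[1] = 8$zebra  (last char: 'a')
  sorted[2] = a8$zebr  (last char: 'r')
  sorted[3] = bra8$ze  (last char: 'e')
  sorted[4] = ebra8$z  (last char: 'z')
  sorted[5] = ra8$zeb  (last char: 'b')
  sorted[6] = zebra8$  (last char: '$')
Last column: 8arezb$
Original string S is at sorted index 6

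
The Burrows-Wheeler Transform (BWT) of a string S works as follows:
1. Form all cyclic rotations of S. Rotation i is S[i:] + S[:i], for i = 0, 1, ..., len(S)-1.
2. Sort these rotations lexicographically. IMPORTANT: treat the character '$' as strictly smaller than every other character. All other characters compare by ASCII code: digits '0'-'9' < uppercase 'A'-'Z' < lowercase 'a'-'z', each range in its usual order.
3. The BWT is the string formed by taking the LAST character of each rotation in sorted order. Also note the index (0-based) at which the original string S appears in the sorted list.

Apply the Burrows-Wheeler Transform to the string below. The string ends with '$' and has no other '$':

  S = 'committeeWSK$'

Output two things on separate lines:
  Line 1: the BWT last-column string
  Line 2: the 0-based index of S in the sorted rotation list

All 13 rotations (rotation i = S[i:]+S[:i]):
  rot[0] = committeeWSK$
  rot[1] = ommitteeWSK$c
  rot[2] = mmitteeWSK$co
  rot[3] = mitteeWSK$com
  rot[4] = itteeWSK$comm
  rot[5] = tteeWSK$commi
  rot[6] = teeWSK$commit
  rot[7] = eeWSK$committ
  rot[8] = eWSK$committe
  rot[9] = WSK$committee
  rot[10] = SK$committeeW
  rot[11] = K$committeeWS
  rot[12] = $committeeWSK
Sorted (with $ < everything):
  sorted[0] = $committeeWSK  (last char: 'K')
  sorted[1] = K$committeeWS  (last char: 'S')
  sorted[2] = SK$committeeW  (last char: 'W')
  sorted[3] = WSK$committee  (last char: 'e')
  sorted[4] = committeeWSK$  (last char: '$')
  sorted[5] = eWSK$committe  (last char: 'e')
  sorted[6] = eeWSK$committ  (last char: 't')
  sorted[7] = itteeWSK$comm  (last char: 'm')
  sorted[8] = mitteeWSK$com  (last char: 'm')
  sorted[9] = mmitteeWSK$co  (last char: 'o')
  sorted[10] = ommitteeWSK$c  (last char: 'c')
  sorted[11] = teeWSK$commit  (last char: 't')
  sorted[12] = tteeWSK$commi  (last char: 'i')
Last column: KSWe$etmmocti
Original string S is at sorted index 4

Answer: KSWe$etmmocti
4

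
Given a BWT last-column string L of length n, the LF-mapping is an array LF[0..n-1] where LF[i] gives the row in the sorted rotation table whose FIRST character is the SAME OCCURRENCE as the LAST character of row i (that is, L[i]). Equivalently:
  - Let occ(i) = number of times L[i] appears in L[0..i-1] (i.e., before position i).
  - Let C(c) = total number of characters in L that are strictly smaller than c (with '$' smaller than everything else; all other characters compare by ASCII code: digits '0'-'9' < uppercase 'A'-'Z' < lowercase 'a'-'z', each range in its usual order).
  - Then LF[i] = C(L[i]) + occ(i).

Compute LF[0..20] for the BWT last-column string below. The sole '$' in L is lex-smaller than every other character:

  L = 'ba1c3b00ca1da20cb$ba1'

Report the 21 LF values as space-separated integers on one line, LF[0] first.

Char counts: '$':1, '0':3, '1':3, '2':1, '3':1, 'a':4, 'b':4, 'c':3, 'd':1
C (first-col start): C('$')=0, C('0')=1, C('1')=4, C('2')=7, C('3')=8, C('a')=9, C('b')=13, C('c')=17, C('d')=20
L[0]='b': occ=0, LF[0]=C('b')+0=13+0=13
L[1]='a': occ=0, LF[1]=C('a')+0=9+0=9
L[2]='1': occ=0, LF[2]=C('1')+0=4+0=4
L[3]='c': occ=0, LF[3]=C('c')+0=17+0=17
L[4]='3': occ=0, LF[4]=C('3')+0=8+0=8
L[5]='b': occ=1, LF[5]=C('b')+1=13+1=14
L[6]='0': occ=0, LF[6]=C('0')+0=1+0=1
L[7]='0': occ=1, LF[7]=C('0')+1=1+1=2
L[8]='c': occ=1, LF[8]=C('c')+1=17+1=18
L[9]='a': occ=1, LF[9]=C('a')+1=9+1=10
L[10]='1': occ=1, LF[10]=C('1')+1=4+1=5
L[11]='d': occ=0, LF[11]=C('d')+0=20+0=20
L[12]='a': occ=2, LF[12]=C('a')+2=9+2=11
L[13]='2': occ=0, LF[13]=C('2')+0=7+0=7
L[14]='0': occ=2, LF[14]=C('0')+2=1+2=3
L[15]='c': occ=2, LF[15]=C('c')+2=17+2=19
L[16]='b': occ=2, LF[16]=C('b')+2=13+2=15
L[17]='$': occ=0, LF[17]=C('$')+0=0+0=0
L[18]='b': occ=3, LF[18]=C('b')+3=13+3=16
L[19]='a': occ=3, LF[19]=C('a')+3=9+3=12
L[20]='1': occ=2, LF[20]=C('1')+2=4+2=6

Answer: 13 9 4 17 8 14 1 2 18 10 5 20 11 7 3 19 15 0 16 12 6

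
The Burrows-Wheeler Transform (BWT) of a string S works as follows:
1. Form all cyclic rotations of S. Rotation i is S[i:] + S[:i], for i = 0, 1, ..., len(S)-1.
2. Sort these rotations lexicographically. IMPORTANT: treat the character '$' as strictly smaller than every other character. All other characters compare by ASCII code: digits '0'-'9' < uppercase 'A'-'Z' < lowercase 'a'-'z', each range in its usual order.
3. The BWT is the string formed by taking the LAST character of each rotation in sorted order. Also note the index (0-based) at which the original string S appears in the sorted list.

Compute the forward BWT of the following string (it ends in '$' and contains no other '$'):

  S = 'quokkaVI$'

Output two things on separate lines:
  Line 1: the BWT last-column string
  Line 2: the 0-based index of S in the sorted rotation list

Answer: IVakkou$q
7

Derivation:
All 9 rotations (rotation i = S[i:]+S[:i]):
  rot[0] = quokkaVI$
  rot[1] = uokkaVI$q
  rot[2] = okkaVI$qu
  rot[3] = kkaVI$quo
  rot[4] = kaVI$quok
  rot[5] = aVI$quokk
  rot[6] = VI$quokka
  rot[7] = I$quokkaV
  rot[8] = $quokkaVI
Sorted (with $ < everything):
  sorted[0] = $quokkaVI  (last char: 'I')
  sorted[1] = I$quokkaV  (last char: 'V')
  sorted[2] = VI$quokka  (last char: 'a')
  sorted[3] = aVI$quokk  (last char: 'k')
  sorted[4] = kaVI$quok  (last char: 'k')
  sorted[5] = kkaVI$quo  (last char: 'o')
  sorted[6] = okkaVI$qu  (last char: 'u')
  sorted[7] = quokkaVI$  (last char: '$')
  sorted[8] = uokkaVI$q  (last char: 'q')
Last column: IVakkou$q
Original string S is at sorted index 7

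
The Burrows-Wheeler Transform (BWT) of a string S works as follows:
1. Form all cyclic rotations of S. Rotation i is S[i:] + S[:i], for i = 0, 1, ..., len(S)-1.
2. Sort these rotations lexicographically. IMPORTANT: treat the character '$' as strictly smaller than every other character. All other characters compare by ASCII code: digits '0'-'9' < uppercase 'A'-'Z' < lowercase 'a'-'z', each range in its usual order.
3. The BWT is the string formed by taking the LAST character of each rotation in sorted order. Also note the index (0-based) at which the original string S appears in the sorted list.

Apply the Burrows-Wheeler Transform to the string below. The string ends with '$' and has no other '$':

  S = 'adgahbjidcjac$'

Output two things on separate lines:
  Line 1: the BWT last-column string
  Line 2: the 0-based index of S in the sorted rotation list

All 14 rotations (rotation i = S[i:]+S[:i]):
  rot[0] = adgahbjidcjac$
  rot[1] = dgahbjidcjac$a
  rot[2] = gahbjidcjac$ad
  rot[3] = ahbjidcjac$adg
  rot[4] = hbjidcjac$adga
  rot[5] = bjidcjac$adgah
  rot[6] = jidcjac$adgahb
  rot[7] = idcjac$adgahbj
  rot[8] = dcjac$adgahbji
  rot[9] = cjac$adgahbjid
  rot[10] = jac$adgahbjidc
  rot[11] = ac$adgahbjidcj
  rot[12] = c$adgahbjidcja
  rot[13] = $adgahbjidcjac
Sorted (with $ < everything):
  sorted[0] = $adgahbjidcjac  (last char: 'c')
  sorted[1] = ac$adgahbjidcj  (last char: 'j')
  sorted[2] = adgahbjidcjac$  (last char: '$')
  sorted[3] = ahbjidcjac$adg  (last char: 'g')
  sorted[4] = bjidcjac$adgah  (last char: 'h')
  sorted[5] = c$adgahbjidcja  (last char: 'a')
  sorted[6] = cjac$adgahbjid  (last char: 'd')
  sorted[7] = dcjac$adgahbji  (last char: 'i')
  sorted[8] = dgahbjidcjac$a  (last char: 'a')
  sorted[9] = gahbjidcjac$ad  (last char: 'd')
  sorted[10] = hbjidcjac$adga  (last char: 'a')
  sorted[11] = idcjac$adgahbj  (last char: 'j')
  sorted[12] = jac$adgahbjidc  (last char: 'c')
  sorted[13] = jidcjac$adgahb  (last char: 'b')
Last column: cj$ghadiadajcb
Original string S is at sorted index 2

Answer: cj$ghadiadajcb
2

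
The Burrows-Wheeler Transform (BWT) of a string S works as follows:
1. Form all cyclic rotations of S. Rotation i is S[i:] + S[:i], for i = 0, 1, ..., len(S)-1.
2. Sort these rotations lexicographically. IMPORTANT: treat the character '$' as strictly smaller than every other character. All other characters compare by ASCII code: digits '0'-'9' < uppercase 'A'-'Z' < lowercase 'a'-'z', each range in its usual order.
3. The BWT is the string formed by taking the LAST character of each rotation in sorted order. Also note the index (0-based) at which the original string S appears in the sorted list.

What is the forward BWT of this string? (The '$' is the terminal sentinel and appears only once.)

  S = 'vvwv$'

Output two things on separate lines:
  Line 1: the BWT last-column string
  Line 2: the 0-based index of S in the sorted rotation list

All 5 rotations (rotation i = S[i:]+S[:i]):
  rot[0] = vvwv$
  rot[1] = vwv$v
  rot[2] = wv$vv
  rot[3] = v$vvw
  rot[4] = $vvwv
Sorted (with $ < everything):
  sorted[0] = $vvwv  (last char: 'v')
  sorted[1] = v$vvw  (last char: 'w')
  sorted[2] = vvwv$  (last char: '$')
  sorted[3] = vwv$v  (last char: 'v')
  sorted[4] = wv$vv  (last char: 'v')
Last column: vw$vv
Original string S is at sorted index 2

Answer: vw$vv
2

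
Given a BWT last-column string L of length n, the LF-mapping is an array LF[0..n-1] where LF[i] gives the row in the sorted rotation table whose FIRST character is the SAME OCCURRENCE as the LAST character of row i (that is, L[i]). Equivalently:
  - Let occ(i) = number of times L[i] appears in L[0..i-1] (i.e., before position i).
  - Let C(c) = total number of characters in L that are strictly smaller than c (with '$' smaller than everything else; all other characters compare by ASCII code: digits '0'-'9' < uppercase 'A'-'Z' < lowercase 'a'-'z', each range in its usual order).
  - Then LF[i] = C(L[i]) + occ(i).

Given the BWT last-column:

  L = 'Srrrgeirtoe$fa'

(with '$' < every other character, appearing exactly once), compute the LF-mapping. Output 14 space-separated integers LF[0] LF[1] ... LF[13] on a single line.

Char counts: '$':1, 'S':1, 'a':1, 'e':2, 'f':1, 'g':1, 'i':1, 'o':1, 'r':4, 't':1
C (first-col start): C('$')=0, C('S')=1, C('a')=2, C('e')=3, C('f')=5, C('g')=6, C('i')=7, C('o')=8, C('r')=9, C('t')=13
L[0]='S': occ=0, LF[0]=C('S')+0=1+0=1
L[1]='r': occ=0, LF[1]=C('r')+0=9+0=9
L[2]='r': occ=1, LF[2]=C('r')+1=9+1=10
L[3]='r': occ=2, LF[3]=C('r')+2=9+2=11
L[4]='g': occ=0, LF[4]=C('g')+0=6+0=6
L[5]='e': occ=0, LF[5]=C('e')+0=3+0=3
L[6]='i': occ=0, LF[6]=C('i')+0=7+0=7
L[7]='r': occ=3, LF[7]=C('r')+3=9+3=12
L[8]='t': occ=0, LF[8]=C('t')+0=13+0=13
L[9]='o': occ=0, LF[9]=C('o')+0=8+0=8
L[10]='e': occ=1, LF[10]=C('e')+1=3+1=4
L[11]='$': occ=0, LF[11]=C('$')+0=0+0=0
L[12]='f': occ=0, LF[12]=C('f')+0=5+0=5
L[13]='a': occ=0, LF[13]=C('a')+0=2+0=2

Answer: 1 9 10 11 6 3 7 12 13 8 4 0 5 2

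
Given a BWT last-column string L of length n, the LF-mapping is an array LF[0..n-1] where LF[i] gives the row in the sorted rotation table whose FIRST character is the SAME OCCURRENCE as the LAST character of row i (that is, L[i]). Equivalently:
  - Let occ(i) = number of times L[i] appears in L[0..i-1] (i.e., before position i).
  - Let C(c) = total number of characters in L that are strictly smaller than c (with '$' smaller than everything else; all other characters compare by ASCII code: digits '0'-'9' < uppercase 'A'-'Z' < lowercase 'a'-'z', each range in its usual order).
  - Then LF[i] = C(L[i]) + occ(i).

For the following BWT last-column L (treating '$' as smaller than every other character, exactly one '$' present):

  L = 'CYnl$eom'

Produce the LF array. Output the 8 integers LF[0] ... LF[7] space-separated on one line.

Char counts: '$':1, 'C':1, 'Y':1, 'e':1, 'l':1, 'm':1, 'n':1, 'o':1
C (first-col start): C('$')=0, C('C')=1, C('Y')=2, C('e')=3, C('l')=4, C('m')=5, C('n')=6, C('o')=7
L[0]='C': occ=0, LF[0]=C('C')+0=1+0=1
L[1]='Y': occ=0, LF[1]=C('Y')+0=2+0=2
L[2]='n': occ=0, LF[2]=C('n')+0=6+0=6
L[3]='l': occ=0, LF[3]=C('l')+0=4+0=4
L[4]='$': occ=0, LF[4]=C('$')+0=0+0=0
L[5]='e': occ=0, LF[5]=C('e')+0=3+0=3
L[6]='o': occ=0, LF[6]=C('o')+0=7+0=7
L[7]='m': occ=0, LF[7]=C('m')+0=5+0=5

Answer: 1 2 6 4 0 3 7 5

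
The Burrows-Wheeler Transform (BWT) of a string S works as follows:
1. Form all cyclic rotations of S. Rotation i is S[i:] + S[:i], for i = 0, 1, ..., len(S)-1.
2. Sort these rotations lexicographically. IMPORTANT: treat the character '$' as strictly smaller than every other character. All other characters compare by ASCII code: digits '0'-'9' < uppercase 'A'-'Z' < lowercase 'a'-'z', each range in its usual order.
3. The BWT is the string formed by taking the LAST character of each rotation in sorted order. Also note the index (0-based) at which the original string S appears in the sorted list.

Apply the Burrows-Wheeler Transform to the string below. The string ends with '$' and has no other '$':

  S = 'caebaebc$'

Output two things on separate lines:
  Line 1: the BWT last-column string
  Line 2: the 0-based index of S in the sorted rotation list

All 9 rotations (rotation i = S[i:]+S[:i]):
  rot[0] = caebaebc$
  rot[1] = aebaebc$c
  rot[2] = ebaebc$ca
  rot[3] = baebc$cae
  rot[4] = aebc$caeb
  rot[5] = ebc$caeba
  rot[6] = bc$caebae
  rot[7] = c$caebaeb
  rot[8] = $caebaebc
Sorted (with $ < everything):
  sorted[0] = $caebaebc  (last char: 'c')
  sorted[1] = aebaebc$c  (last char: 'c')
  sorted[2] = aebc$caeb  (last char: 'b')
  sorted[3] = baebc$cae  (last char: 'e')
  sorted[4] = bc$caebae  (last char: 'e')
  sorted[5] = c$caebaeb  (last char: 'b')
  sorted[6] = caebaebc$  (last char: '$')
  sorted[7] = ebaebc$ca  (last char: 'a')
  sorted[8] = ebc$caeba  (last char: 'a')
Last column: ccbeeb$aa
Original string S is at sorted index 6

Answer: ccbeeb$aa
6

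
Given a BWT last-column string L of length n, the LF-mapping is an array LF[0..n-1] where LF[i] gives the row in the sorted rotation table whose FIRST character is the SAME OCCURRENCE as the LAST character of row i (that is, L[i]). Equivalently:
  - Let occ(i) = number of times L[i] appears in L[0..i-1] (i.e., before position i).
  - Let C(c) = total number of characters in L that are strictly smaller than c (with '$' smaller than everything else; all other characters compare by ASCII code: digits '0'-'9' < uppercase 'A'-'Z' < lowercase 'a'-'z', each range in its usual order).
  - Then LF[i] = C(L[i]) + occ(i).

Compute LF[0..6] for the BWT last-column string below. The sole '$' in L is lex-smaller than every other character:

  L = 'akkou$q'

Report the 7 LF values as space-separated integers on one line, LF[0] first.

Answer: 1 2 3 4 6 0 5

Derivation:
Char counts: '$':1, 'a':1, 'k':2, 'o':1, 'q':1, 'u':1
C (first-col start): C('$')=0, C('a')=1, C('k')=2, C('o')=4, C('q')=5, C('u')=6
L[0]='a': occ=0, LF[0]=C('a')+0=1+0=1
L[1]='k': occ=0, LF[1]=C('k')+0=2+0=2
L[2]='k': occ=1, LF[2]=C('k')+1=2+1=3
L[3]='o': occ=0, LF[3]=C('o')+0=4+0=4
L[4]='u': occ=0, LF[4]=C('u')+0=6+0=6
L[5]='$': occ=0, LF[5]=C('$')+0=0+0=0
L[6]='q': occ=0, LF[6]=C('q')+0=5+0=5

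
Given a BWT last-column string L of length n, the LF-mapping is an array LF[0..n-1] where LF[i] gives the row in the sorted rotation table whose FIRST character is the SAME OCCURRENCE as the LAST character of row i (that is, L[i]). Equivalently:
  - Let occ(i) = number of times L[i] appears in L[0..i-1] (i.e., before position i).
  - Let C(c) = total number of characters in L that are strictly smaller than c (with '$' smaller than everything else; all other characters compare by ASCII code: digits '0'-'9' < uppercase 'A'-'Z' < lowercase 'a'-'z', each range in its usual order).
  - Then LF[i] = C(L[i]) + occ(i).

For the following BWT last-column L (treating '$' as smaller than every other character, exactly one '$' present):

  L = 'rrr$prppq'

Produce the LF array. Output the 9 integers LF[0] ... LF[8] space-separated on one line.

Char counts: '$':1, 'p':3, 'q':1, 'r':4
C (first-col start): C('$')=0, C('p')=1, C('q')=4, C('r')=5
L[0]='r': occ=0, LF[0]=C('r')+0=5+0=5
L[1]='r': occ=1, LF[1]=C('r')+1=5+1=6
L[2]='r': occ=2, LF[2]=C('r')+2=5+2=7
L[3]='$': occ=0, LF[3]=C('$')+0=0+0=0
L[4]='p': occ=0, LF[4]=C('p')+0=1+0=1
L[5]='r': occ=3, LF[5]=C('r')+3=5+3=8
L[6]='p': occ=1, LF[6]=C('p')+1=1+1=2
L[7]='p': occ=2, LF[7]=C('p')+2=1+2=3
L[8]='q': occ=0, LF[8]=C('q')+0=4+0=4

Answer: 5 6 7 0 1 8 2 3 4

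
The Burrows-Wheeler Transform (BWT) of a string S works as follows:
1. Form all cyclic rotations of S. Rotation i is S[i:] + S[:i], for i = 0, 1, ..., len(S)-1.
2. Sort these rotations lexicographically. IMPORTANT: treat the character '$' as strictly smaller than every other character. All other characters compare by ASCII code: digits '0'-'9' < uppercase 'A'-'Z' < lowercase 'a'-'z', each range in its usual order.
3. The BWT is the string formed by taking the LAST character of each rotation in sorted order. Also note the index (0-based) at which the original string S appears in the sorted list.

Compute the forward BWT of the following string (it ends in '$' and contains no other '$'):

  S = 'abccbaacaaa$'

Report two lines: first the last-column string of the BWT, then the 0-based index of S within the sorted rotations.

All 12 rotations (rotation i = S[i:]+S[:i]):
  rot[0] = abccbaacaaa$
  rot[1] = bccbaacaaa$a
  rot[2] = ccbaacaaa$ab
  rot[3] = cbaacaaa$abc
  rot[4] = baacaaa$abcc
  rot[5] = aacaaa$abccb
  rot[6] = acaaa$abccba
  rot[7] = caaa$abccbaa
  rot[8] = aaa$abccbaac
  rot[9] = aa$abccbaaca
  rot[10] = a$abccbaacaa
  rot[11] = $abccbaacaaa
Sorted (with $ < everything):
  sorted[0] = $abccbaacaaa  (last char: 'a')
  sorted[1] = a$abccbaacaa  (last char: 'a')
  sorted[2] = aa$abccbaaca  (last char: 'a')
  sorted[3] = aaa$abccbaac  (last char: 'c')
  sorted[4] = aacaaa$abccb  (last char: 'b')
  sorted[5] = abccbaacaaa$  (last char: '$')
  sorted[6] = acaaa$abccba  (last char: 'a')
  sorted[7] = baacaaa$abcc  (last char: 'c')
  sorted[8] = bccbaacaaa$a  (last char: 'a')
  sorted[9] = caaa$abccbaa  (last char: 'a')
  sorted[10] = cbaacaaa$abc  (last char: 'c')
  sorted[11] = ccbaacaaa$ab  (last char: 'b')
Last column: aaacb$acaacb
Original string S is at sorted index 5

Answer: aaacb$acaacb
5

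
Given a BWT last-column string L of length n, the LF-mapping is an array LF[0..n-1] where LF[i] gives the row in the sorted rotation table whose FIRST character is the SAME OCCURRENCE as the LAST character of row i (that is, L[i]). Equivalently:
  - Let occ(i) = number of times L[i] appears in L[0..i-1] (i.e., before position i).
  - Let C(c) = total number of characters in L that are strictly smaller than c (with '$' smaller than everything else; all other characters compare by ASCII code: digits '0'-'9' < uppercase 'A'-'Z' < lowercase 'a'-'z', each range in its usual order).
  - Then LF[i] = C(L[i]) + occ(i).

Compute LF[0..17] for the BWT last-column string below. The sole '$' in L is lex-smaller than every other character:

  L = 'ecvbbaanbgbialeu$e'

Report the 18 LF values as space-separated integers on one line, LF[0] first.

Char counts: '$':1, 'a':3, 'b':4, 'c':1, 'e':3, 'g':1, 'i':1, 'l':1, 'n':1, 'u':1, 'v':1
C (first-col start): C('$')=0, C('a')=1, C('b')=4, C('c')=8, C('e')=9, C('g')=12, C('i')=13, C('l')=14, C('n')=15, C('u')=16, C('v')=17
L[0]='e': occ=0, LF[0]=C('e')+0=9+0=9
L[1]='c': occ=0, LF[1]=C('c')+0=8+0=8
L[2]='v': occ=0, LF[2]=C('v')+0=17+0=17
L[3]='b': occ=0, LF[3]=C('b')+0=4+0=4
L[4]='b': occ=1, LF[4]=C('b')+1=4+1=5
L[5]='a': occ=0, LF[5]=C('a')+0=1+0=1
L[6]='a': occ=1, LF[6]=C('a')+1=1+1=2
L[7]='n': occ=0, LF[7]=C('n')+0=15+0=15
L[8]='b': occ=2, LF[8]=C('b')+2=4+2=6
L[9]='g': occ=0, LF[9]=C('g')+0=12+0=12
L[10]='b': occ=3, LF[10]=C('b')+3=4+3=7
L[11]='i': occ=0, LF[11]=C('i')+0=13+0=13
L[12]='a': occ=2, LF[12]=C('a')+2=1+2=3
L[13]='l': occ=0, LF[13]=C('l')+0=14+0=14
L[14]='e': occ=1, LF[14]=C('e')+1=9+1=10
L[15]='u': occ=0, LF[15]=C('u')+0=16+0=16
L[16]='$': occ=0, LF[16]=C('$')+0=0+0=0
L[17]='e': occ=2, LF[17]=C('e')+2=9+2=11

Answer: 9 8 17 4 5 1 2 15 6 12 7 13 3 14 10 16 0 11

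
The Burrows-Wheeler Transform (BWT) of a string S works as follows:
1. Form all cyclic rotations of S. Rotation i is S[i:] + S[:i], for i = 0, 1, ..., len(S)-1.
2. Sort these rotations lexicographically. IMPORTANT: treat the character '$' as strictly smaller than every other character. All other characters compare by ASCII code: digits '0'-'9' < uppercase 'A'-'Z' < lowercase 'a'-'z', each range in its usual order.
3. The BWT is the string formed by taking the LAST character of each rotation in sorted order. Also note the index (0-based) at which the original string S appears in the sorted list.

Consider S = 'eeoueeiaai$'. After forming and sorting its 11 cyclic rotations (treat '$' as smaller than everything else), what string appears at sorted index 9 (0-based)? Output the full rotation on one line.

All 11 rotations (rotation i = S[i:]+S[:i]):
  rot[0] = eeoueeiaai$
  rot[1] = eoueeiaai$e
  rot[2] = oueeiaai$ee
  rot[3] = ueeiaai$eeo
  rot[4] = eeiaai$eeou
  rot[5] = eiaai$eeoue
  rot[6] = iaai$eeouee
  rot[7] = aai$eeoueei
  rot[8] = ai$eeoueeia
  rot[9] = i$eeoueeiaa
  rot[10] = $eeoueeiaai
Sorted (with $ < everything):
  sorted[0] = $eeoueeiaai
  sorted[1] = aai$eeoueei
  sorted[2] = ai$eeoueeia
  sorted[3] = eeiaai$eeou
  sorted[4] = eeoueeiaai$
  sorted[5] = eiaai$eeoue
  sorted[6] = eoueeiaai$e
  sorted[7] = i$eeoueeiaa
  sorted[8] = iaai$eeouee
  sorted[9] = oueeiaai$ee
  sorted[10] = ueeiaai$eeo
sorted[9] = oueeiaai$ee

Answer: oueeiaai$ee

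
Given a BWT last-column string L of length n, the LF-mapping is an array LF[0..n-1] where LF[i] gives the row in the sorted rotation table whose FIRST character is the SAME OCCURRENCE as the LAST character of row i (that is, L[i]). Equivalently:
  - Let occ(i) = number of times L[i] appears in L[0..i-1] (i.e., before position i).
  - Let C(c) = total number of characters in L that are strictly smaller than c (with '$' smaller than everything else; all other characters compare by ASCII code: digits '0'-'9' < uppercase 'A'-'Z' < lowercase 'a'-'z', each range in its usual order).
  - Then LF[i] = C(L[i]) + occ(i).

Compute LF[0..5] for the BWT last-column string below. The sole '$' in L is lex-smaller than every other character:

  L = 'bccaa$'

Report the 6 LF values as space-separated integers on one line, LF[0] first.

Answer: 3 4 5 1 2 0

Derivation:
Char counts: '$':1, 'a':2, 'b':1, 'c':2
C (first-col start): C('$')=0, C('a')=1, C('b')=3, C('c')=4
L[0]='b': occ=0, LF[0]=C('b')+0=3+0=3
L[1]='c': occ=0, LF[1]=C('c')+0=4+0=4
L[2]='c': occ=1, LF[2]=C('c')+1=4+1=5
L[3]='a': occ=0, LF[3]=C('a')+0=1+0=1
L[4]='a': occ=1, LF[4]=C('a')+1=1+1=2
L[5]='$': occ=0, LF[5]=C('$')+0=0+0=0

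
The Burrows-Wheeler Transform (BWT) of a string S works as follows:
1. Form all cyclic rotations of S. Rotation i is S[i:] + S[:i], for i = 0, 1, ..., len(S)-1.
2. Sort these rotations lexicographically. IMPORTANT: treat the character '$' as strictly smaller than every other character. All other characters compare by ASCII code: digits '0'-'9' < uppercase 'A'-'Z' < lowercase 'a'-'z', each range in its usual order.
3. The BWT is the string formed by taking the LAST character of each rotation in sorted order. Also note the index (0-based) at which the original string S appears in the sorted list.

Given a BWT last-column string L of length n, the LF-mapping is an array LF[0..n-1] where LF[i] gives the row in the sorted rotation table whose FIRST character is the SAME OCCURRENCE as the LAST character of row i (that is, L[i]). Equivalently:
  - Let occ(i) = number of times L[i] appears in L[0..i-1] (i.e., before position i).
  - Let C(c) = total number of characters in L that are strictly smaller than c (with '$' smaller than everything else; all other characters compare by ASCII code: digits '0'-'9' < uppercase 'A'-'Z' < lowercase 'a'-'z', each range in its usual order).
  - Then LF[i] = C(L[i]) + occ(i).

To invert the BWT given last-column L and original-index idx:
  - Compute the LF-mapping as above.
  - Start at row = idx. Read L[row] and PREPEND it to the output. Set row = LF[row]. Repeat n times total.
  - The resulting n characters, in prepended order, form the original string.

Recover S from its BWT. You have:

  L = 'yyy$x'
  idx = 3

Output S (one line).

Answer: yxyy$

Derivation:
LF mapping: 2 3 4 0 1
Walk LF starting at row 3, prepending L[row]:
  step 1: row=3, L[3]='$', prepend. Next row=LF[3]=0
  step 2: row=0, L[0]='y', prepend. Next row=LF[0]=2
  step 3: row=2, L[2]='y', prepend. Next row=LF[2]=4
  step 4: row=4, L[4]='x', prepend. Next row=LF[4]=1
  step 5: row=1, L[1]='y', prepend. Next row=LF[1]=3
Reversed output: yxyy$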